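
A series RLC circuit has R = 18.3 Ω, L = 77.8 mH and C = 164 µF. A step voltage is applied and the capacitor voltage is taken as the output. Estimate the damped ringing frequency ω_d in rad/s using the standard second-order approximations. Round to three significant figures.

For a series RLC circuit (capacitor voltage as output), ω_n = 1/√(LC) = 1/√(77.8 mH · 164 µF) = 280 rad/s.
ζ = (R/2)·√(C/L) = (18.3/2)·√(164 µF/77.8 mH) = 0.420.
The damped frequency ω_d = ω_n√(1−ζ²) = 254 rad/s.

ω_d ≈ 254 rad/s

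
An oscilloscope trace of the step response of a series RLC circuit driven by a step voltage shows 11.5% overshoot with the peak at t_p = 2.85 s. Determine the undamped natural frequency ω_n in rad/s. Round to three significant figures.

From the overshoot, ζ = −ln(OS)/√(π²+ln²(OS)) = 0.567.
t_p = π/ω_d ⇒ ω_d = 1.10 rad/s; then ω_n = ω_d/√(1−ζ²) = 1.34 rad/s.

ω_n ≈ 1.34 rad/s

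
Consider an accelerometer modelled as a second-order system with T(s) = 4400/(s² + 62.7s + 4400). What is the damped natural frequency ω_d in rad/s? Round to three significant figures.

Matching coefficients with s² + 2ζω_n s + ω_n² gives ω_n² = 4400 ⇒ ω_n = 66.3 rad/s, and ζ = 62.7/(2ω_n) = 0.473.
ω_d = ω_n√(1−ζ²) = 58.5 rad/s.

ω_d ≈ 58.5 rad/s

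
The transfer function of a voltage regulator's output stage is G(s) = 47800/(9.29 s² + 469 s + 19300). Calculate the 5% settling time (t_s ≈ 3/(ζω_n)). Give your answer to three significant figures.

Dividing through by 9.29: denominator becomes s² + 50.48 s + 2078.
So ω_n = √2078 = 45.6 rad/s and ζ = 50.48/(2·45.6) = 0.554.
t_s ≈ 3/(ζω_n) = 0.119 s.

t_s ≈ 0.119 s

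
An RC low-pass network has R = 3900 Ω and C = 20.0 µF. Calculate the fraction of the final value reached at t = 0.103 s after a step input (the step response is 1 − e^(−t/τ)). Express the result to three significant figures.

y/y_∞ ≈ 0.733

τ = RC = 3900 × 20.0 µF = 0.0780 s.
y(t)/y_∞ = 1 − e^(−t/τ) = 1 − e^(−0.103/0.0780) = 1 − e^(−1.32) = 0.733.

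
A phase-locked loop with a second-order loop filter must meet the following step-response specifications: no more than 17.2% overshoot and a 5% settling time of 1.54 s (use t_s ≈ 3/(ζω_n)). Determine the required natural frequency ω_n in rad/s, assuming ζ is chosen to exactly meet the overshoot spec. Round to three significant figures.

From %OS = 100·exp(−πζ/√(1−ζ²)), invert to get ζ = −ln(OS)/√(π² + ln²(OS)) with OS = 0.172.
−ln 0.172 = 1.760, so ζ = 1.760/√(π² + 3.099) = 0.489.
From t_s ≈ 3/(ζω_n): ω_n = 3/(ζ·t_s) = 3/(0.489·1.54) = 3.99 rad/s.

ω_n ≈ 3.99 rad/s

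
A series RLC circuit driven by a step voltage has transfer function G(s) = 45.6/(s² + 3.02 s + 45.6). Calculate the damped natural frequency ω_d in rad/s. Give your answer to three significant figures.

Matching coefficients with s² + 2ζω_n s + ω_n² gives ω_n² = 45.6 ⇒ ω_n = 6.75 rad/s, and ζ = 3.02/(2ω_n) = 0.224.
ω_d = 6.75·√(1 − 0.224²) = 6.58 rad/s.

ω_d ≈ 6.58 rad/s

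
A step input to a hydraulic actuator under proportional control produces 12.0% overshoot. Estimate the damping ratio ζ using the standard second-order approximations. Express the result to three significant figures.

ζ = −ln(OS)/√(π² + (ln OS)²). With OS = 0.120, ln OS = −2.120 and ζ = 2.120/3.790 = 0.559.

ζ ≈ 0.559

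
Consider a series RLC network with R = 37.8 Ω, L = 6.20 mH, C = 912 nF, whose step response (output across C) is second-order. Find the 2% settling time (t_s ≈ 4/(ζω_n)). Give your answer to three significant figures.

t_s ≈ 0.00131 s

For a series RLC circuit (capacitor voltage as output), ω_n = 1/√(LC) = 1/√(6.20 mH · 912 nF) = 13300 rad/s.
ζ = (R/2)·√(C/L) = (37.8/2)·√(912 nF/6.20 mH) = 0.229.
t_s ≈ 4/(ζω_n) = 0.00131 s.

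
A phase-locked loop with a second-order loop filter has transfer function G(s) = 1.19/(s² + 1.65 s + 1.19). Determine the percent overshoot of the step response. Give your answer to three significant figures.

ω_n = √1.19 = 1.09 rad/s; ζ = 1.65/(2·1.09) = 0.756.
%OS = 100·exp(−πζ/√(1−ζ²)) = 2.65%.

%OS ≈ 2.65%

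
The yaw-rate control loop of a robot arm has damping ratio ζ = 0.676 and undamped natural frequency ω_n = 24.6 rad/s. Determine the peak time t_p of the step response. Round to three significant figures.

The damped frequency is ω_d = ω_n√(1−ζ²) = 24.6·√(1−0.457) = 18.1 rad/s.
Peak time t_p = π/ω_d = π/18.1 = 0.173 s.

t_p ≈ 0.173 s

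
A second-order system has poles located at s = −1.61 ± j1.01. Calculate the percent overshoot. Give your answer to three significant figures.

%OS ≈ 0.669%

|pole| = ω_n = √(1.61² + 1.01²) = 1.90 rad/s; ζ = cos θ = σ/ω_n = 0.847.
Overshoot: exp(−π·0.847/√(1−0.847²)) = 0.00669, i.e. 0.669%.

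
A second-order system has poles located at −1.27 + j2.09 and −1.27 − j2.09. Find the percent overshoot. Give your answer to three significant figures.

With σ = 1.27, ω_d = 2.09: ω_n = √(σ²+ω_d²) = 2.45 rad/s, ζ = σ/ω_n = 0.519.
Overshoot: exp(−π·0.519/√(1−0.519²)) = 0.148, i.e. 14.8%.

%OS ≈ 14.8%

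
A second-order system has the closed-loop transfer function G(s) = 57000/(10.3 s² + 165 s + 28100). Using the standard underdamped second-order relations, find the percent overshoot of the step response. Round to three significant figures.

Dividing through by 10.3: denominator becomes s² + 16.02 s + 2728.
So ω_n = √2728 = 52.2 rad/s and ζ = 16.02/(2·52.2) = 0.153.
Overshoot: exp(−π·0.153/√(1−0.153²)) = 0.614, i.e. 61.4%.

%OS ≈ 61.4%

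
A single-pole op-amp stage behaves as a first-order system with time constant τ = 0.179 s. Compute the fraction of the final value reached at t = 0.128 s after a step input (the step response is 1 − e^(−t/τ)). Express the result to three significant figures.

y/y_∞ ≈ 0.511

y(t)/y_∞ = 1 − e^(−t/τ) = 1 − e^(−0.128/0.179) = 1 − e^(−0.715) = 0.511.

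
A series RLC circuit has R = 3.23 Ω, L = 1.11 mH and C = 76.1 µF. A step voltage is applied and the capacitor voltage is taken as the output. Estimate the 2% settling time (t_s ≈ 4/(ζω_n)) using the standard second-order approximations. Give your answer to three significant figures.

t_s ≈ 0.00275 s

For a series RLC circuit (capacitor voltage as output), ω_n = 1/√(LC) = 1/√(1.11 mH · 76.1 µF) = 3440 rad/s.
ζ = (R/2)·√(C/L) = (3.23/2)·√(76.1 µF/1.11 mH) = 0.423.
t_s ≈ 4/(ζω_n) = 0.00275 s.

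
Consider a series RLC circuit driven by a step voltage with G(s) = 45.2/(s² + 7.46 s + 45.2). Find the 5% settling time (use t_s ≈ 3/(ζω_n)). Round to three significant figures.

Matching coefficients with s² + 2ζω_n s + ω_n² gives ω_n² = 45.2 ⇒ ω_n = 6.72 rad/s, and ζ = 7.46/(2ω_n) = 0.555.
t_s ≈ 3/(ζω_n) = 3/(0.555·6.72) = 0.804 s.

t_s ≈ 0.804 s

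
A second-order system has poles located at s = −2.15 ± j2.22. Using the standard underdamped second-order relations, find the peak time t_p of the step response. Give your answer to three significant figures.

t_p ≈ 1.42 s

t_p = π/ω_d with ω_d = 2.22 (the imaginary part), so t_p = 1.42 s.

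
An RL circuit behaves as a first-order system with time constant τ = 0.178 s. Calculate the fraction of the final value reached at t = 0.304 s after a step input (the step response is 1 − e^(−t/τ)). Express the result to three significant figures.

y/y_∞ ≈ 0.819

y(t)/y_∞ = 1 − e^(−t/τ) = 1 − e^(−0.304/0.178) = 1 − e^(−1.71) = 0.819.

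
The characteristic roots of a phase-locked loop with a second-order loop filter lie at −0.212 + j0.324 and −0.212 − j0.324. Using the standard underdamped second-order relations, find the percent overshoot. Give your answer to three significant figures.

%OS ≈ 12.8%

|pole| = ω_n = √(0.212² + 0.324²) = 0.387 rad/s; ζ = cos θ = σ/ω_n = 0.548.
Overshoot: exp(−π·0.548/√(1−0.548²)) = 0.128, i.e. 12.8%.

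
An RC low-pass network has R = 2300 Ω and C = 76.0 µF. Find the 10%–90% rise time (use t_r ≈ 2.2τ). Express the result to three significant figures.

τ = RC = 2300 × 76.0 µF = 0.175 s.
t_r ≈ 2.2τ = 0.385 s.

t_r ≈ 0.385 s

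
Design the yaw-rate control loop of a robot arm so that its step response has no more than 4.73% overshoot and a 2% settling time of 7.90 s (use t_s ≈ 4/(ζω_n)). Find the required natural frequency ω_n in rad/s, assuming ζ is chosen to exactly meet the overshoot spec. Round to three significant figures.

Inverting the overshoot relation: ζ = |ln 0.0473|/√(π² + ln²0.0473) = 0.697.
From t_s ≈ 4/(ζω_n): ω_n = 4/(ζ·t_s) = 4/(0.697·7.90) = 0.727 rad/s.

ω_n ≈ 0.727 rad/s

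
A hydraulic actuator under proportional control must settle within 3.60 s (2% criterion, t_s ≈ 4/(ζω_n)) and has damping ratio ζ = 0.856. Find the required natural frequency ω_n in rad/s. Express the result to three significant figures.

ω_n ≈ 1.30 rad/s

Rearranging t_s ≈ 4/(ζω_n) gives ω_n = 4/(ζ·t_s) = 4/(0.856 × 3.60) = 1.30 rad/s.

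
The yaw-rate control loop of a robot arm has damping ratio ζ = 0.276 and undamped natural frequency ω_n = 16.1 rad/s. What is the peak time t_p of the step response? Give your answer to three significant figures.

The damped frequency is ω_d = ω_n√(1−ζ²) = 16.1·√(1−0.0762) = 15.5 rad/s.
Peak time t_p = π/ω_d = π/15.5 = 0.203 s.

t_p ≈ 0.203 s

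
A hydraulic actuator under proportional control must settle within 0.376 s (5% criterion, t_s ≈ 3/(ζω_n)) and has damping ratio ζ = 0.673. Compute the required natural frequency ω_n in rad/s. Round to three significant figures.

ω_n ≈ 11.9 rad/s

Rearranging t_s ≈ 3/(ζω_n) gives ω_n = 3/(ζ·t_s) = 3/(0.673 × 0.376) = 11.9 rad/s.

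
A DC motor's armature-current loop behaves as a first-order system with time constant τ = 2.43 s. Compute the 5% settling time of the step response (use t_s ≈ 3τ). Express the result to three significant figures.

t_s ≈ 7.29 s

t_s ≈ 3τ = 7.29 s.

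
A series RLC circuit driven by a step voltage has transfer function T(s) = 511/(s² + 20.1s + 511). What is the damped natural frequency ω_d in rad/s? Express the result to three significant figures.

ω_d ≈ 20.2 rad/s

Comparing the denominator to s² + 2ζω_n s + ω_n²: ω_n = √511 = 22.6 rad/s, and 2ζω_n = 20.1 so ζ = 20.1/(2·22.6) = 0.445.
The damped frequency ω_d = ω_n√(1−ζ²) = 20.2 rad/s.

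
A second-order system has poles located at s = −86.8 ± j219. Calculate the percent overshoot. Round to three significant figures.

The poles are at −σ ± jω_d with σ = 86.8 and ω_d = 219, so ω_n = √(σ²+ω_d²) = 236 rad/s and ζ = σ/ω_n = 0.368.
%OS = 100 e^{−πζ/√(1−ζ²)} with ζ = 0.368 gives 28.8%.

%OS ≈ 28.8%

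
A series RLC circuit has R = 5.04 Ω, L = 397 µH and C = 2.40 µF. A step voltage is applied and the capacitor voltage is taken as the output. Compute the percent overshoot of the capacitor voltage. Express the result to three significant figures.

For a series RLC circuit (capacitor voltage as output), ω_n = 1/√(LC) = 1/√(397 µH · 2.40 µF) = 32400 rad/s.
ζ = (R/2)·√(C/L) = (5.04/2)·√(2.40 µF/397 µH) = 0.196.
%OS = 100·exp(−πζ/√(1−ζ²)) = 53.4%.

%OS ≈ 53.4%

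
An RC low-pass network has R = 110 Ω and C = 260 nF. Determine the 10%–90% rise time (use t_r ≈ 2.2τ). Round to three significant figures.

τ = RC = 110 × 260 nF = 0.0000286 s.
t_r ≈ 2.2τ = 0.0000629 s.

t_r ≈ 0.0000629 s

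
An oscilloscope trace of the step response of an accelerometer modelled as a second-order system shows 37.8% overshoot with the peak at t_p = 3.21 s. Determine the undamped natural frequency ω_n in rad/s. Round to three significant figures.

The overshoot fixes ζ = −ln(OS)/√(π²+ln²(OS)) = 0.296.
t_p = π/ω_d ⇒ ω_d = 0.979 rad/s; then ω_n = ω_d/√(1−ζ²) = 1.02 rad/s.

ω_n ≈ 1.02 rad/s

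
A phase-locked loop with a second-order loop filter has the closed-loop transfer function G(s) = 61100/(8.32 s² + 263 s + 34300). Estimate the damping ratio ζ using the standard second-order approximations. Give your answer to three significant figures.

ζ ≈ 0.246

Dividing through by 8.32: denominator becomes s² + 31.61 s + 4123.
So ω_n = √4123 = 64.2 rad/s and ζ = 31.61/(2·64.2) = 0.246.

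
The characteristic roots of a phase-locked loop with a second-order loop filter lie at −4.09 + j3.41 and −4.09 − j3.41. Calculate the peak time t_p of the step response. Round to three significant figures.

t_p ≈ 0.921 s

t_p = π/ω_d with ω_d = 3.41 (the imaginary part), so t_p = 0.921 s.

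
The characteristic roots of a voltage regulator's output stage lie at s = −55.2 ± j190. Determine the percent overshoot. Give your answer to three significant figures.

%OS ≈ 40.1%

With σ = 55.2, ω_d = 190: ω_n = √(σ²+ω_d²) = 198 rad/s, ζ = σ/ω_n = 0.279.
Overshoot: exp(−π·0.279/√(1−0.279²)) = 0.401, i.e. 40.1%.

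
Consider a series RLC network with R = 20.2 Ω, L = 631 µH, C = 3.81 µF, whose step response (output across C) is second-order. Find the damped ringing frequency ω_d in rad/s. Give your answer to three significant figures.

ω_d ≈ 12600 rad/s

For a series RLC circuit (capacitor voltage as output), ω_n = 1/√(LC) = 1/√(631 µH · 3.81 µF) = 20400 rad/s.
ζ = (R/2)·√(C/L) = (20.2/2)·√(3.81 µF/631 µH) = 0.785.
The damped frequency ω_d = ω_n√(1−ζ²) = 12600 rad/s.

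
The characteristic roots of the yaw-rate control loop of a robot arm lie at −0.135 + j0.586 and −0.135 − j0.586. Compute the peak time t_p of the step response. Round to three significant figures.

t_p ≈ 5.36 s

t_p = π/ω_d with ω_d = 0.586 (the imaginary part), so t_p = 5.36 s.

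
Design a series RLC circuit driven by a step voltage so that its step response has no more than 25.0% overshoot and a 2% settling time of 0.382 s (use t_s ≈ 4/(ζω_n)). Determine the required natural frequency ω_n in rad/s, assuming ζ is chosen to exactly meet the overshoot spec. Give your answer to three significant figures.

ω_n ≈ 25.9 rad/s

Inverting the overshoot relation: ζ = |ln 0.250|/√(π² + ln²0.250) = 0.404.
Then ω_n = 4/(ζ t_s) = 4/(0.404 × 0.382) = 25.9 rad/s.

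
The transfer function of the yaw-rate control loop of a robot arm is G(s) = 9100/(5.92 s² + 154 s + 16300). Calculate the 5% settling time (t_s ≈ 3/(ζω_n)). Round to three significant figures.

Dividing through by 5.92: denominator becomes s² + 26.01 s + 2753.
So ω_n = √2753 = 52.5 rad/s and ζ = 26.01/(2·52.5) = 0.248.
t_s ≈ 3/(ζω_n) = 0.231 s.

t_s ≈ 0.231 s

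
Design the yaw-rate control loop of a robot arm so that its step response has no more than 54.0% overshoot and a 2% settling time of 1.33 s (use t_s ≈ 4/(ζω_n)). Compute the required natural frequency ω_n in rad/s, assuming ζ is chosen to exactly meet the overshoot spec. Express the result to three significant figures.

From %OS = 100·exp(−πζ/√(1−ζ²)), invert to get ζ = −ln(OS)/√(π² + ln²(OS)) with OS = 0.540.
−ln 0.540 = 0.6162, so ζ = 0.6162/√(π² + 0.3797) = 0.192.
From t_s ≈ 4/(ζω_n): ω_n = 4/(ζ·t_s) = 4/(0.192·1.33) = 15.6 rad/s.

ω_n ≈ 15.6 rad/s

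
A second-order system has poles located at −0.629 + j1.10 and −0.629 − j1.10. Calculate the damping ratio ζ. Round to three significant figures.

ζ ≈ 0.496

With σ = 0.629, ω_d = 1.10: ω_n = √(σ²+ω_d²) = 1.27 rad/s, ζ = σ/ω_n = 0.496.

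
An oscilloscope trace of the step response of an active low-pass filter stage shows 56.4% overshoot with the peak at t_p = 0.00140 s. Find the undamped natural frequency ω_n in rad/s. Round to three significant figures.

The overshoot fixes ζ = −ln(OS)/√(π²+ln²(OS)) = 0.179.
t_p = π/ω_d ⇒ ω_d = 2240 rad/s; then ω_n = ω_d/√(1−ζ²) = 2280 rad/s.

ω_n ≈ 2280 rad/s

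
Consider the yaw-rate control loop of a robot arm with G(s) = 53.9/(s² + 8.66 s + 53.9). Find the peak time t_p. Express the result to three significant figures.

t_p ≈ 0.530 s

Comparing the denominator to s² + 2ζω_n s + ω_n²: ω_n = √53.9 = 7.34 rad/s, and 2ζω_n = 8.66 so ζ = 8.66/(2·7.34) = 0.590.
ω_d = 7.34·√(1 − 0.590²) = 5.93 rad/s. Then t_p = π/ω_d = 0.530 s.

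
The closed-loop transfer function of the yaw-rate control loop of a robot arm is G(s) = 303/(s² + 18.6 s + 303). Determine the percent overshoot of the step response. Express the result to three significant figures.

%OS ≈ 13.7%

Comparing the denominator to s² + 2ζω_n s + ω_n²: ω_n = √303 = 17.4 rad/s, and 2ζω_n = 18.6 so ζ = 18.6/(2·17.4) = 0.534.
Overshoot: exp(−π·0.534/√(1−0.534²)) = 0.137, i.e. 13.7%.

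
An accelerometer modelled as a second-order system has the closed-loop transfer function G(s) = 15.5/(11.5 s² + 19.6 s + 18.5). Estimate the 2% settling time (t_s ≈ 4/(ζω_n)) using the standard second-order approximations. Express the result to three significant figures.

t_s ≈ 4.69 s

Dividing through by 11.5: denominator becomes s² + 1.704 s + 1.609.
So ω_n = √1.609 = 1.27 rad/s and ζ = 1.704/(2·1.27) = 0.672.
t_s ≈ 4/(ζω_n) = 4.69 s.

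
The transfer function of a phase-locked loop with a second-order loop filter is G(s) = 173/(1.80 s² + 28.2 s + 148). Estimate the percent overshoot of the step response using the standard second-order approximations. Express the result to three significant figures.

Dividing through by 1.80: denominator becomes s² + 15.67 s + 82.22.
So ω_n = √82.22 = 9.07 rad/s and ζ = 15.67/(2·9.07) = 0.864.
Overshoot: exp(−π·0.864/√(1−0.864²)) = 0.00457, i.e. 0.457%.

%OS ≈ 0.457%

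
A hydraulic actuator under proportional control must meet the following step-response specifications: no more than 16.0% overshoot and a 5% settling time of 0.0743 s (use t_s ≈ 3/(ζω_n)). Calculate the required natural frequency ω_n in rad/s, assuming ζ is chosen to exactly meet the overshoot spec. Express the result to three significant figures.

ω_n ≈ 80.1 rad/s

From %OS = 100·exp(−πζ/√(1−ζ²)), invert to get ζ = −ln(OS)/√(π² + ln²(OS)) with OS = 0.160.
−ln 0.160 = 1.833, so ζ = 1.833/√(π² + 3.358) = 0.504.
Then ω_n = 3/(ζ t_s) = 3/(0.504 × 0.0743) = 80.1 rad/s.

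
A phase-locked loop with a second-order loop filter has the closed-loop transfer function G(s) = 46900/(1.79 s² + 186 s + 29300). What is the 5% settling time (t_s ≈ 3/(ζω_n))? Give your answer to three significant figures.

t_s ≈ 0.0577 s

Dividing through by 1.79: denominator becomes s² + 103.9 s + 16370.
So ω_n = √16370 = 128 rad/s and ζ = 103.9/(2·128) = 0.406.
t_s ≈ 3/(ζω_n) = 0.0577 s.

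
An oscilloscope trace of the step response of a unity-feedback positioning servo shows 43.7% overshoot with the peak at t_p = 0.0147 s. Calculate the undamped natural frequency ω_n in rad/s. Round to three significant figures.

From the overshoot, ζ = −ln(OS)/√(π²+ln²(OS)) = 0.255.
t_p = π/ω_d ⇒ ω_d = 214 rad/s; then ω_n = ω_d/√(1−ζ²) = 221 rad/s.

ω_n ≈ 221 rad/s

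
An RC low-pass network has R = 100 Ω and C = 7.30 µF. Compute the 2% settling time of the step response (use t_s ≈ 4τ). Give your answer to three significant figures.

τ = RC = 100 × 7.30 µF = 0.000730 s.
t_s ≈ 4τ = 0.00292 s.

t_s ≈ 0.00292 s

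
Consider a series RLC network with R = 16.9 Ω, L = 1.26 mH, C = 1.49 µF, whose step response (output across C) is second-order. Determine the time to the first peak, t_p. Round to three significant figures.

t_p ≈ 0.000142 s

For a series RLC circuit (capacitor voltage as output), ω_n = 1/√(LC) = 1/√(1.26 mH · 1.49 µF) = 23100 rad/s.
ζ = (R/2)·√(C/L) = (16.9/2)·√(1.49 µF/1.26 mH) = 0.291.
The damped frequency ω_d = ω_n√(1−ζ²) = 22100 rad/s. t_p = π/ω_d = 0.000142 s.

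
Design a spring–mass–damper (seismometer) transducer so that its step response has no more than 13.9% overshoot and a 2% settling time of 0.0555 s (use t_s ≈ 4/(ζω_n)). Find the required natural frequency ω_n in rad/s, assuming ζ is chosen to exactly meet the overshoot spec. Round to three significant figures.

From %OS = 100·exp(−πζ/√(1−ζ²)), invert to get ζ = −ln(OS)/√(π² + ln²(OS)) with OS = 0.139.
−ln 0.139 = 1.973, so ζ = 1.973/√(π² + 3.894) = 0.532.
From t_s ≈ 4/(ζω_n): ω_n = 4/(ζ·t_s) = 4/(0.532·0.0555) = 136 rad/s.

ω_n ≈ 136 rad/s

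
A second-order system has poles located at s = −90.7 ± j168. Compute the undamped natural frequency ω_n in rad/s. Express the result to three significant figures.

ω_n ≈ 191 rad/s

With σ = 90.7, ω_d = 168: ω_n = √(σ²+ω_d²) = 191 rad/s, ζ = σ/ω_n = 0.475.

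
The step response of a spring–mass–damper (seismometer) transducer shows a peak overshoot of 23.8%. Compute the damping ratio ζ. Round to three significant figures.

Inverting the overshoot relation: ζ = |ln 0.238|/√(π² + ln²0.238) = 0.416.

ζ ≈ 0.416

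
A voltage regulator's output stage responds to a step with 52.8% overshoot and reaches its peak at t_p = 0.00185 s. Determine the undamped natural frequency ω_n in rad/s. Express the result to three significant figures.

ω_n ≈ 1730 rad/s

From the overshoot, ζ = −ln(OS)/√(π²+ln²(OS)) = 0.199.
t_p = π/ω_d ⇒ ω_d = 1700 rad/s; then ω_n = ω_d/√(1−ζ²) = 1730 rad/s.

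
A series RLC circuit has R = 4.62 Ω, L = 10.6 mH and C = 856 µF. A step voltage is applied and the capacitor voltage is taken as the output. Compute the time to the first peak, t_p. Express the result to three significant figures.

For a series RLC circuit (capacitor voltage as output), ω_n = 1/√(LC) = 1/√(10.6 mH · 856 µF) = 332 rad/s.
ζ = (R/2)·√(C/L) = (4.62/2)·√(856 µF/10.6 mH) = 0.656.
The damped frequency ω_d = ω_n√(1−ζ²) = 250 rad/s. t_p = π/ω_d = 0.0125 s.

t_p ≈ 0.0125 s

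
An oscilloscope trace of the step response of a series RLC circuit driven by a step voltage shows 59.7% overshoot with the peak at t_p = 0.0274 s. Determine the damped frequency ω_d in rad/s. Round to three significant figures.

ω_d ≈ 115 rad/s

t_p = π/ω_d, so ω_d = π/0.0274 = 115 rad/s.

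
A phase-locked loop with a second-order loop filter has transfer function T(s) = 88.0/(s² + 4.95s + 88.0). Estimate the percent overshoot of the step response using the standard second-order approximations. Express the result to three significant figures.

%OS ≈ 42.3%

Matching coefficients with s² + 2ζω_n s + ω_n² gives ω_n² = 88.0 ⇒ ω_n = 9.38 rad/s, and ζ = 4.95/(2ω_n) = 0.264.
%OS = 100·exp(−πζ/√(1−ζ²)) = 42.3%.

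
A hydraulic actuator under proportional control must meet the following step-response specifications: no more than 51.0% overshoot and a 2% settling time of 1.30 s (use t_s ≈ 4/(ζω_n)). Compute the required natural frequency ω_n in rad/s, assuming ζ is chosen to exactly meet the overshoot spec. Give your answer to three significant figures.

From %OS = 100·exp(−πζ/√(1−ζ²)), invert to get ζ = −ln(OS)/√(π² + ln²(OS)) with OS = 0.510.
−ln 0.510 = 0.6733, so ζ = 0.6733/√(π² + 0.4534) = 0.210.
From t_s ≈ 4/(ζω_n): ω_n = 4/(ζ·t_s) = 4/(0.210·1.30) = 14.7 rad/s.

ω_n ≈ 14.7 rad/s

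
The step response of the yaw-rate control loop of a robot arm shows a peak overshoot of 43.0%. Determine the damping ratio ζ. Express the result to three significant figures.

ζ ≈ 0.259

Inverting the overshoot relation: ζ = |ln 0.430|/√(π² + ln²0.430) = 0.259.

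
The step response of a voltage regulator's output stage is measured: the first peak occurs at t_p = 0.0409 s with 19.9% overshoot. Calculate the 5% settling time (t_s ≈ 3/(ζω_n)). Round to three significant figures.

The overshoot fixes ζ = −ln(OS)/√(π²+ln²(OS)) = 0.457.
t_p = π/ω_d ⇒ ω_d = 76.8 rad/s; then ω_n = ω_d/√(1−ζ²) = 86.4 rad/s.
t_s ≈ 3/(ζω_n) = 3/(0.457·86.4) = 0.0760 s.

t_s ≈ 0.0760 s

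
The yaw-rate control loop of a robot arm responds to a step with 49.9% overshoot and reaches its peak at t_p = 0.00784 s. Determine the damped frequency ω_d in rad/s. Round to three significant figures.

t_p = π/ω_d, so ω_d = π/0.00784 = 401 rad/s.

ω_d ≈ 401 rad/s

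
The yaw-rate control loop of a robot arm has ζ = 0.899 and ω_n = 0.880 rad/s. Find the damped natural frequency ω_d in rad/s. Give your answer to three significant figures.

ω_d = ω_n√(1−ζ²) = 0.880·√0.192 = 0.385 rad/s.

ω_d ≈ 0.385 rad/s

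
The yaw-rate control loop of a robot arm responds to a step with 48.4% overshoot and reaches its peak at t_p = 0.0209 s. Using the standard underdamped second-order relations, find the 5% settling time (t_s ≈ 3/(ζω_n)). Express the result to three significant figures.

t_s ≈ 0.0864 s

ζ from %OS: ζ = |ln 0.484|/√(π²+ln²0.484) = 0.225.
t_p = π/ω_d ⇒ ω_d = 150 rad/s; then ω_n = ω_d/√(1−ζ²) = 154 rad/s.
t_s ≈ 3/(ζω_n) = 3/(0.225·154) = 0.0864 s.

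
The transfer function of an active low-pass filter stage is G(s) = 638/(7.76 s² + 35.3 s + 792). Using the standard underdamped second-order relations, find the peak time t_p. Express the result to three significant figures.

t_p ≈ 0.319 s

Dividing through by 7.76: denominator becomes s² + 4.549 s + 102.1.
So ω_n = √102.1 = 10.1 rad/s and ζ = 4.549/(2·10.1) = 0.225.
The damped frequency ω_d = ω_n√(1−ζ²) = 9.84 rad/s. t_p = π/ω_d = 0.319 s.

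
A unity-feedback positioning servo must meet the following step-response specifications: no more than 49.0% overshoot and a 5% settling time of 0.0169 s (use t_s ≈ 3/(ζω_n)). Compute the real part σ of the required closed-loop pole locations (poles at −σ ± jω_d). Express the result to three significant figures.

The settling-time spec alone fixes σ = ζω_n = 3/t_s = 3/0.0169 = 178.
(Overshoot then fixes ζ = 0.221 and hence ω_d = σ·√(1−ζ²)/ζ = 782 rad/s.)

σ ≈ 178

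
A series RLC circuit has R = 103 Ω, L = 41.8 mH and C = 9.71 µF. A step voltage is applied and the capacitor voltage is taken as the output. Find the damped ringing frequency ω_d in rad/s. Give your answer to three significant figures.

ω_d ≈ 973 rad/s

For a series RLC circuit (capacitor voltage as output), ω_n = 1/√(LC) = 1/√(41.8 mH · 9.71 µF) = 1570 rad/s.
ζ = (R/2)·√(C/L) = (103/2)·√(9.71 µF/41.8 mH) = 0.785.
ω_d = 1570·√(1 − 0.785²) = 973 rad/s.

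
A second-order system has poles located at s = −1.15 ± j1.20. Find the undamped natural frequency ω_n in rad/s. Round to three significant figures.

ω_n ≈ 1.66 rad/s

|pole| = ω_n = √(1.15² + 1.20²) = 1.66 rad/s; ζ = cos θ = σ/ω_n = 0.692.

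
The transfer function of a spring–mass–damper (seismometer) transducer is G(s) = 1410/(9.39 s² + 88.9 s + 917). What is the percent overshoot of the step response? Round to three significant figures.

Dividing through by 9.39: denominator becomes s² + 9.468 s + 97.66.
So ω_n = √97.66 = 9.88 rad/s and ζ = 9.468/(2·9.88) = 0.479.
%OS = 100 e^{−πζ/√(1−ζ²)} with ζ = 0.479 gives 18.0%.

%OS ≈ 18.0%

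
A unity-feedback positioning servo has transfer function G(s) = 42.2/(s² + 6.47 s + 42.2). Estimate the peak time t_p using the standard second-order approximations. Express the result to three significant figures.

ω_n = √42.2 = 6.50 rad/s; ζ = 6.47/(2·6.50) = 0.498.
ω_d = 6.50·√(1 − 0.498²) = 5.63 rad/s. Then t_p = π/ω_d = 0.558 s.

t_p ≈ 0.558 s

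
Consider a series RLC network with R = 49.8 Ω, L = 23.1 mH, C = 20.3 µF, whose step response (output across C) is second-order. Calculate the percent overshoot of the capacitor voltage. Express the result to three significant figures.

For a series RLC circuit (capacitor voltage as output), ω_n = 1/√(LC) = 1/√(23.1 mH · 20.3 µF) = 1460 rad/s.
ζ = (R/2)·√(C/L) = (49.8/2)·√(20.3 µF/23.1 mH) = 0.738.
%OS = 100·exp(−πζ/√(1−ζ²)) = 3.22%.

%OS ≈ 3.22%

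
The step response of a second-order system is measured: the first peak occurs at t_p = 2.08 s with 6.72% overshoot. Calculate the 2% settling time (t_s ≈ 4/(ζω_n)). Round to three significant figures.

ζ from %OS: ζ = |ln 0.0672|/√(π²+ln²0.0672) = 0.652.
t_p = π/ω_d ⇒ ω_d = 1.51 rad/s; then ω_n = ω_d/√(1−ζ²) = 1.99 rad/s.
t_s ≈ 4/(ζω_n) = 4/(0.652·1.99) = 3.08 s.

t_s ≈ 3.08 s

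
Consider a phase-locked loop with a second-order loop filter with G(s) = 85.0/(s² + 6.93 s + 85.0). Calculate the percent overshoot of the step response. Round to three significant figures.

%OS ≈ 28.0%

Matching coefficients with s² + 2ζω_n s + ω_n² gives ω_n² = 85.0 ⇒ ω_n = 9.22 rad/s, and ζ = 6.93/(2ω_n) = 0.376.
%OS = 100 e^{−πζ/√(1−ζ²)} with ζ = 0.376 gives 28.0%.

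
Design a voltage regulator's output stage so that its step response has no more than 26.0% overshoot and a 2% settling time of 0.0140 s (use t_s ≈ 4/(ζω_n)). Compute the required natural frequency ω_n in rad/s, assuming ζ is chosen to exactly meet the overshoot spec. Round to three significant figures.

From %OS = 100·exp(−πζ/√(1−ζ²)), invert to get ζ = −ln(OS)/√(π² + ln²(OS)) with OS = 0.260.
−ln 0.260 = 1.347, so ζ = 1.347/√(π² + 1.815) = 0.394.
From t_s ≈ 4/(ζω_n): ω_n = 4/(ζ·t_s) = 4/(0.394·0.0140) = 725 rad/s.

ω_n ≈ 725 rad/s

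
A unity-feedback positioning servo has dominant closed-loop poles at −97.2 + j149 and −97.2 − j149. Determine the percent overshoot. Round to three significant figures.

%OS ≈ 12.9%

|pole| = ω_n = √(97.2² + 149²) = 178 rad/s; ζ = cos θ = σ/ω_n = 0.546.
%OS = 100·exp(−πζ/√(1−ζ²)) = 12.9%.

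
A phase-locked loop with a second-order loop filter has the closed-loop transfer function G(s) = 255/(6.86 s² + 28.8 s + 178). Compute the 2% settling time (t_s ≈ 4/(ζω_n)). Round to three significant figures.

t_s ≈ 1.91 s

Dividing through by 6.86: denominator becomes s² + 4.198 s + 25.95.
So ω_n = √25.95 = 5.09 rad/s and ζ = 4.198/(2·5.09) = 0.412.
t_s ≈ 4/(ζω_n) = 1.91 s.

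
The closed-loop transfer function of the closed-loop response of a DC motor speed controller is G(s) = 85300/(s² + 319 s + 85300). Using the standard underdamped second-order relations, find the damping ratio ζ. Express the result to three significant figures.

ω_n = √85300 = 292 rad/s; ζ = 319/(2·292) = 0.546.

ζ ≈ 0.546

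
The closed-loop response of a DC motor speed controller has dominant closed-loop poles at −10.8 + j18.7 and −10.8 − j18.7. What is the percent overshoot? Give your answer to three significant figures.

%OS ≈ 16.3%

The poles are at −σ ± jω_d with σ = 10.8 and ω_d = 18.7, so ω_n = √(σ²+ω_d²) = 21.6 rad/s and ζ = σ/ω_n = 0.500.
%OS = 100 e^{−πζ/√(1−ζ²)} with ζ = 0.500 gives 16.3%.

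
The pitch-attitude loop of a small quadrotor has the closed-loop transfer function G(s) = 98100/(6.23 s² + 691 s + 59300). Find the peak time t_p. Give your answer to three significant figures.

t_p ≈ 0.0391 s

Dividing through by 6.23: denominator becomes s² + 110.9 s + 9518.
So ω_n = √9518 = 97.6 rad/s and ζ = 110.9/(2·97.6) = 0.568.
ω_d = 97.6·√(1 − 0.568²) = 80.3 rad/s. t_p = π/ω_d = 0.0391 s.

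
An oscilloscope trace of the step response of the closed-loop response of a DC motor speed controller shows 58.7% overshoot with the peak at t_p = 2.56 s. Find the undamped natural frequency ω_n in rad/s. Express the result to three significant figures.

ω_n ≈ 1.24 rad/s

ζ from %OS: ζ = |ln 0.587|/√(π²+ln²0.587) = 0.167.
t_p = π/ω_d ⇒ ω_d = 1.23 rad/s; then ω_n = ω_d/√(1−ζ²) = 1.24 rad/s.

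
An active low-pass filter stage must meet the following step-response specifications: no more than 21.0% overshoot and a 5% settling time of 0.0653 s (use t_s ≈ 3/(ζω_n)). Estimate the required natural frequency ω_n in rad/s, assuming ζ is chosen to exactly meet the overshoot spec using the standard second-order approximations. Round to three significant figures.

From %OS = 100·exp(−πζ/√(1−ζ²)), invert to get ζ = −ln(OS)/√(π² + ln²(OS)) with OS = 0.210.
−ln 0.210 = 1.561, so ζ = 1.561/√(π² + 2.436) = 0.445.
Then ω_n = 3/(ζ t_s) = 3/(0.445 × 0.0653) = 103 rad/s.

ω_n ≈ 103 rad/s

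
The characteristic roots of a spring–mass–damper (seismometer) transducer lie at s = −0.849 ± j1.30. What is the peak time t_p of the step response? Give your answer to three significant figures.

t_p = π/ω_d with ω_d = 1.30 (the imaginary part), so t_p = 2.42 s.

t_p ≈ 2.42 s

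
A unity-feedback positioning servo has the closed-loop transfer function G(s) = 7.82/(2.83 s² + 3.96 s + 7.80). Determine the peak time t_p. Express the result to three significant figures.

t_p ≈ 2.09 s

Dividing through by 2.83: denominator becomes s² + 1.399 s + 2.756.
So ω_n = √2.756 = 1.66 rad/s and ζ = 1.399/(2·1.66) = 0.421.
ω_d = ω_n√(1−ζ²) = 1.51 rad/s. t_p = π/ω_d = 2.09 s.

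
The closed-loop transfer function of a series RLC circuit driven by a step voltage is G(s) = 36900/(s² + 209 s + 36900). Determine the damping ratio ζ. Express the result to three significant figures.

Matching coefficients with s² + 2ζω_n s + ω_n² gives ω_n² = 36900 ⇒ ω_n = 192 rad/s, and ζ = 209/(2ω_n) = 0.544.

ζ ≈ 0.544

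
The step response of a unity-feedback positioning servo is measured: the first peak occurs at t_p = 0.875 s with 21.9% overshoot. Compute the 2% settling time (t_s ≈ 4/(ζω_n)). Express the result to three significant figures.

The overshoot fixes ζ = −ln(OS)/√(π²+ln²(OS)) = 0.435.
t_p = π/ω_d ⇒ ω_d = 3.59 rad/s; then ω_n = ω_d/√(1−ζ²) = 3.99 rad/s.
t_s ≈ 4/(ζω_n) = 4/(0.435·3.99) = 2.30 s.

t_s ≈ 2.30 s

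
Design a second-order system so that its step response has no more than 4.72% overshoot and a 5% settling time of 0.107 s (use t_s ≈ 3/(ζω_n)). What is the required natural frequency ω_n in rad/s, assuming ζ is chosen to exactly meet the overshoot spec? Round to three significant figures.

ω_n ≈ 40.2 rad/s

From %OS = 100·exp(−πζ/√(1−ζ²)), invert to get ζ = −ln(OS)/√(π² + ln²(OS)) with OS = 0.0472.
−ln 0.0472 = 3.053, so ζ = 3.053/√(π² + 9.323) = 0.697.
From t_s ≈ 3/(ζω_n): ω_n = 3/(ζ·t_s) = 3/(0.697·0.107) = 40.2 rad/s.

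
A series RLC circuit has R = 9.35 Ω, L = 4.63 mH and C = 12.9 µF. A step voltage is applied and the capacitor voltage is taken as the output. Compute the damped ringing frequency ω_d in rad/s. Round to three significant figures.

ω_d ≈ 3970 rad/s

For a series RLC circuit (capacitor voltage as output), ω_n = 1/√(LC) = 1/√(4.63 mH · 12.9 µF) = 4090 rad/s.
ζ = (R/2)·√(C/L) = (9.35/2)·√(12.9 µF/4.63 mH) = 0.247.
ω_d = 4090·√(1 − 0.247²) = 3970 rad/s.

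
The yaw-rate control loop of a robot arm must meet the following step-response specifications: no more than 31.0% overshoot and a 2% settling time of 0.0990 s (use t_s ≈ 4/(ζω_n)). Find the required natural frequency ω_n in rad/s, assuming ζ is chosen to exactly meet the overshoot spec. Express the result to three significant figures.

ω_n ≈ 116 rad/s

ζ = −ln(OS)/√(π² + (ln OS)²). With OS = 0.310, ln OS = −1.171 and ζ = 1.171/3.353 = 0.349.
Then ω_n = 4/(ζ t_s) = 4/(0.349 × 0.0990) = 116 rad/s.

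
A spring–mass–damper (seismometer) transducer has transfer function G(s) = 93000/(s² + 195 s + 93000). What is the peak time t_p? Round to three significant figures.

t_p ≈ 0.0109 s

Comparing the denominator to s² + 2ζω_n s + ω_n²: ω_n = √93000 = 305 rad/s, and 2ζω_n = 195 so ζ = 195/(2·305) = 0.320.
ω_d = ω_n√(1−ζ²) = 289 rad/s. Then t_p = π/ω_d = 0.0109 s.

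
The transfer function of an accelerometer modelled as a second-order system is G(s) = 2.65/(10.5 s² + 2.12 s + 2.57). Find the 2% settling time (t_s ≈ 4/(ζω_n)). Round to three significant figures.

Dividing through by 10.5: denominator becomes s² + 0.2019 s + 0.2448.
So ω_n = √0.2448 = 0.495 rad/s and ζ = 0.2019/(2·0.495) = 0.204.
t_s ≈ 4/(ζω_n) = 39.6 s.

t_s ≈ 39.6 s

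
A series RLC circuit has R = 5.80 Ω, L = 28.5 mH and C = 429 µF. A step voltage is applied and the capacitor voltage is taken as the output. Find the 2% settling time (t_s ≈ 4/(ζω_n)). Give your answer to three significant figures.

For a series RLC circuit (capacitor voltage as output), ω_n = 1/√(LC) = 1/√(28.5 mH · 429 µF) = 286 rad/s.
ζ = (R/2)·√(C/L) = (5.80/2)·√(429 µF/28.5 mH) = 0.356.
t_s ≈ 4/(ζω_n) = 0.0393 s.

t_s ≈ 0.0393 s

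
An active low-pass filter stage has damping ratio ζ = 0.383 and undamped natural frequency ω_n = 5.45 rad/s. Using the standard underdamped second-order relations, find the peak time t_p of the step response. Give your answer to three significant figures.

The damped frequency is ω_d = ω_n√(1−ζ²) = 5.45·√(1−0.147) = 5.03 rad/s.
Peak time t_p = π/ω_d = π/5.03 = 0.624 s.

t_p ≈ 0.624 s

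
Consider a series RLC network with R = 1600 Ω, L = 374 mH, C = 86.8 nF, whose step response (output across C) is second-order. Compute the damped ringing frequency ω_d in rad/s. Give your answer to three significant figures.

For a series RLC circuit (capacitor voltage as output), ω_n = 1/√(LC) = 1/√(374 mH · 86.8 nF) = 5550 rad/s.
ζ = (R/2)·√(C/L) = (1600/2)·√(86.8 nF/374 mH) = 0.385.
ω_d = 5550·√(1 − 0.385²) = 5120 rad/s.

ω_d ≈ 5120 rad/s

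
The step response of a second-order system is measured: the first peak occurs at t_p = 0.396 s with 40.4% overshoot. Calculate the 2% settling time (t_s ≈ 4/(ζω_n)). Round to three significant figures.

ζ from %OS: ζ = |ln 0.404|/√(π²+ln²0.404) = 0.277.
From t_p = π/ω_d, ω_d = π/0.396 = 7.93 rad/s, so ω_n = ω_d/√(1−ζ²) = 8.26 rad/s.
t_s ≈ 4/(ζω_n) = 4/(0.277·8.26) = 1.75 s.

t_s ≈ 1.75 s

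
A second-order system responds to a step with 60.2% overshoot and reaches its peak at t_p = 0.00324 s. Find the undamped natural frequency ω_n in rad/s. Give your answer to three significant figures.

The overshoot fixes ζ = −ln(OS)/√(π²+ln²(OS)) = 0.159.
From t_p = π/ω_d, ω_d = π/0.00324 = 970 rad/s, so ω_n = ω_d/√(1−ζ²) = 982 rad/s.

ω_n ≈ 982 rad/s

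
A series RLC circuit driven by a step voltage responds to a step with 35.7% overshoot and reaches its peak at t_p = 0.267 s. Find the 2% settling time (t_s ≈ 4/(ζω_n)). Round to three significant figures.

From the overshoot, ζ = −ln(OS)/√(π²+ln²(OS)) = 0.312.
t_p = π/ω_d ⇒ ω_d = 11.8 rad/s; then ω_n = ω_d/√(1−ζ²) = 12.4 rad/s.
t_s ≈ 4/(ζω_n) = 4/(0.312·12.4) = 1.04 s.

t_s ≈ 1.04 s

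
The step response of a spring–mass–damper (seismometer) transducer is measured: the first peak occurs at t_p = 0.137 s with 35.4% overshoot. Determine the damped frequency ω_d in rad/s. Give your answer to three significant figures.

t_p = π/ω_d, so ω_d = π/0.137 = 22.9 rad/s.

ω_d ≈ 22.9 rad/s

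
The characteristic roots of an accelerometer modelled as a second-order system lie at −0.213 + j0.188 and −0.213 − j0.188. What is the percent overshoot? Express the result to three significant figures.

%OS ≈ 2.85%

|pole| = ω_n = √(0.213² + 0.188²) = 0.284 rad/s; ζ = cos θ = σ/ω_n = 0.750.
%OS = 100·exp(−πζ/√(1−ζ²)) = 2.85%.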